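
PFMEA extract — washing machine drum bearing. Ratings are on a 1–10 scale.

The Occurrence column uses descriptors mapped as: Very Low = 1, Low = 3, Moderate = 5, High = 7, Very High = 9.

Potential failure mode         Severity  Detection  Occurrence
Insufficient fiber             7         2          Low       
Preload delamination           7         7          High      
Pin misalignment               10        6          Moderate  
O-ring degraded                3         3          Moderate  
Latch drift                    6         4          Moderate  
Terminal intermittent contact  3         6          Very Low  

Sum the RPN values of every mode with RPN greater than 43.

808

RPN = Severity × Occurrence × Detection:
  Insufficient fiber: 7 × 3 × 2 = 42
  Preload delamination: 7 × 7 × 7 = 343
  Pin misalignment: 10 × 5 × 6 = 300
  O-ring degraded: 3 × 5 × 3 = 45
  Latch drift: 6 × 5 × 4 = 120
  Terminal intermittent contact: 3 × 1 × 6 = 18
RPN > 43: Preload delamination (343), Pin misalignment (300), O-ring degraded (45), Latch drift (120).
Sum: 343 + 300 + 45 + 120 = 808.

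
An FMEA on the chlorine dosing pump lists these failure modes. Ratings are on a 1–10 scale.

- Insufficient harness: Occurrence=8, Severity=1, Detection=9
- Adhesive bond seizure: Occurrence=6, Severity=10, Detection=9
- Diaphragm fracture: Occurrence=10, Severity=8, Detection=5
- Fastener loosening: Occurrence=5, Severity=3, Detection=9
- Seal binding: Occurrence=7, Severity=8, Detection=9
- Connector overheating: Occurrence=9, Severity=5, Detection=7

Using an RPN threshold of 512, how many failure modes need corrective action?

RPN = Severity × Occurrence × Detection:
  Insufficient harness: 1 × 8 × 9 = 72
  Adhesive bond seizure: 10 × 6 × 9 = 540
  Diaphragm fracture: 8 × 10 × 5 = 400
  Fastener loosening: 3 × 5 × 9 = 135
  Seal binding: 8 × 7 × 9 = 504
  Connector overheating: 5 × 9 × 7 = 315
Modes with RPN ≥ 512: Adhesive bond seizure (540) → 1.

1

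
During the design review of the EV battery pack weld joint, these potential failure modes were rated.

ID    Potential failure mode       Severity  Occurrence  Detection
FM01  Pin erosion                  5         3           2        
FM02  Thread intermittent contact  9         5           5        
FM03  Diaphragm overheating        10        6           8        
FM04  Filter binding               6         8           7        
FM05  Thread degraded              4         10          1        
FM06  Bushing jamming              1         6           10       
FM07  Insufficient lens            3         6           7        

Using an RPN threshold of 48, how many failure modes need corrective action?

RPN = Severity × Occurrence × Detection:
  FM01: 5 × 3 × 2 = 30
  FM02: 9 × 5 × 5 = 225
  FM03: 10 × 6 × 8 = 480
  FM04: 6 × 8 × 7 = 336
  FM05: 4 × 10 × 1 = 40
  FM06: 1 × 6 × 10 = 60
  FM07: 3 × 6 × 7 = 126
Modes with RPN ≥ 48: FM02 (225), FM03 (480), FM04 (336), FM06 (60), FM07 (126) → 5.

5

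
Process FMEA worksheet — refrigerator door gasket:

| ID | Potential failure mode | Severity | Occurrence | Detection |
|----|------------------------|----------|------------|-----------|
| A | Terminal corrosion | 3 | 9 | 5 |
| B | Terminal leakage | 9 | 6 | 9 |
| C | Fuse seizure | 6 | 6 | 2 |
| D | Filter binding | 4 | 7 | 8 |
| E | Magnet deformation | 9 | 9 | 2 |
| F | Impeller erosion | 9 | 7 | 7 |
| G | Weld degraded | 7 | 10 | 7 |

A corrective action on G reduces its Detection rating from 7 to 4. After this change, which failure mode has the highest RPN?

B

RPN = Severity × Occurrence × Detection:
  A: 3 × 9 × 5 = 135
  B: 9 × 6 × 9 = 486
  C: 6 × 6 × 2 = 72
  D: 4 × 7 × 8 = 224
  E: 9 × 9 × 2 = 162
  F: 9 × 7 × 7 = 441
  G: 7 × 10 × 7 = 490
After action: G → 7 × 10 × 4 = 280.
Revised RPNs: B=486, F=441, G=280, D=224, E=162, A=135, C=72.
Highest is now B (486).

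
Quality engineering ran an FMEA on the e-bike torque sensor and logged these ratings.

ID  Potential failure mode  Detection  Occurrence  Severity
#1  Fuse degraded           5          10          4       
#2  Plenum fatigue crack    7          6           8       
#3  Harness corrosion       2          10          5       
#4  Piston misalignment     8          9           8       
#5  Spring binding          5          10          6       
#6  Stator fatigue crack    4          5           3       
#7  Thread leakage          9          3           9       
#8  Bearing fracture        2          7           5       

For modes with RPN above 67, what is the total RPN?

RPN = Severity × Occurrence × Detection:
  #1: 4 × 10 × 5 = 200
  #2: 8 × 6 × 7 = 336
  #3: 5 × 10 × 2 = 100
  #4: 8 × 9 × 8 = 576
  #5: 6 × 10 × 5 = 300
  #6: 3 × 5 × 4 = 60
  #7: 9 × 3 × 9 = 243
  #8: 5 × 7 × 2 = 70
RPN > 67: #1 (200), #2 (336), #3 (100), #4 (576), #5 (300), #7 (243), #8 (70).
Sum: 200 + 336 + 100 + 576 + 300 + 243 + 70 = 1825.

1825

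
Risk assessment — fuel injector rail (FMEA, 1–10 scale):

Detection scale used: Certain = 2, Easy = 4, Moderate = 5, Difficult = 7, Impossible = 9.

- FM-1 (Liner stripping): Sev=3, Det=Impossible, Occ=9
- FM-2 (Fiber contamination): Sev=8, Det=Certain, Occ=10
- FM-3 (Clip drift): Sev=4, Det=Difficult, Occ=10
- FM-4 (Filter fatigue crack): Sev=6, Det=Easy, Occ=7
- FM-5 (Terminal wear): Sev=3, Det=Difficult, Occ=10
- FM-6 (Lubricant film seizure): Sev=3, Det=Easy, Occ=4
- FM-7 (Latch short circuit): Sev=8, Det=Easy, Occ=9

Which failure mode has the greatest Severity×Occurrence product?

FM-2

Criticality = Severity × Occurrence:
  FM-1: 3 × 9 = 27
  FM-2: 8 × 10 = 80
  FM-3: 4 × 10 = 40
  FM-4: 6 × 7 = 42
  FM-5: 3 × 10 = 30
  FM-6: 3 × 4 = 12
  FM-7: 8 × 9 = 72
Highest criticality is 80 → FM-2.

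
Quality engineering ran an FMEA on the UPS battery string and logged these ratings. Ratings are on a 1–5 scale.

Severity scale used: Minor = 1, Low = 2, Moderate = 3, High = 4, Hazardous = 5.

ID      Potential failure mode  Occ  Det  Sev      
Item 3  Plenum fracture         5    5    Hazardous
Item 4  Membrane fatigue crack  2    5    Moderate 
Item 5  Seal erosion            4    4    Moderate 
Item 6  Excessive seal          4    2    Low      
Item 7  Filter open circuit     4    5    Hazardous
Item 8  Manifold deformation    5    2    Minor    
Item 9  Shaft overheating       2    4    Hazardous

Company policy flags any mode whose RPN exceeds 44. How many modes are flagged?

RPN = Severity × Occurrence × Detection:
  Item 3: 5 × 5 × 5 = 125
  Item 4: 3 × 2 × 5 = 30
  Item 5: 3 × 4 × 4 = 48
  Item 6: 2 × 4 × 2 = 16
  Item 7: 5 × 4 × 5 = 100
  Item 8: 1 × 5 × 2 = 10
  Item 9: 5 × 2 × 4 = 40
Modes with RPN > 44: Item 3 (125), Item 5 (48), Item 7 (100) → 3.

3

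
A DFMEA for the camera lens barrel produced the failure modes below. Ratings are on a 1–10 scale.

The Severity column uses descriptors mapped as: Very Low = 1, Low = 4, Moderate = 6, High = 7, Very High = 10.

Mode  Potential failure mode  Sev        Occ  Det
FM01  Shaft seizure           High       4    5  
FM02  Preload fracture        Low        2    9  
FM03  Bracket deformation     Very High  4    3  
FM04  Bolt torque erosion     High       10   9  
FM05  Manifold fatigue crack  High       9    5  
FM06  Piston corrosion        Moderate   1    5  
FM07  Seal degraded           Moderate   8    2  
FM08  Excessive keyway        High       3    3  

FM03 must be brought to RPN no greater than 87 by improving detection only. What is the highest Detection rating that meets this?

2

FM03: S=10, O=4, D=3 → current RPN = 120.
Fixed product = 40. Need 40 × D ≤ 87, so D ≤ 87/40 = 2.17.
Maximum integer Detection rating = 2 (gives RPN 80; D=3 would give 120 > 87).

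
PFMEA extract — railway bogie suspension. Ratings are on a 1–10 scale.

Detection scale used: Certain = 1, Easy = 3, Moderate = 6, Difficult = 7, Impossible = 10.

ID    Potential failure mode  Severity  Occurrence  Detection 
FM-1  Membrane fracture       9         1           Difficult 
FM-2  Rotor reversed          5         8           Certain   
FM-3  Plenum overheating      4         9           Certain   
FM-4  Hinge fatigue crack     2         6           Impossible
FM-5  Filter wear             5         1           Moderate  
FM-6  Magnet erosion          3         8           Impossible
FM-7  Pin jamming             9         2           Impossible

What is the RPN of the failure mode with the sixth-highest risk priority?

36

RPN = Severity × Occurrence × Detection:
  FM-1: 9 × 1 × 7 = 63
  FM-2: 5 × 8 × 1 = 40
  FM-3: 4 × 9 × 1 = 36
  FM-4: 2 × 6 × 10 = 120
  FM-5: 5 × 1 × 6 = 30
  FM-6: 3 × 8 × 10 = 240
  FM-7: 9 × 2 × 10 = 180
Sorted descending: 240, 180, 120, 63, 40, 36, 30.
The sixth-highest RPN is 36 (FM-3).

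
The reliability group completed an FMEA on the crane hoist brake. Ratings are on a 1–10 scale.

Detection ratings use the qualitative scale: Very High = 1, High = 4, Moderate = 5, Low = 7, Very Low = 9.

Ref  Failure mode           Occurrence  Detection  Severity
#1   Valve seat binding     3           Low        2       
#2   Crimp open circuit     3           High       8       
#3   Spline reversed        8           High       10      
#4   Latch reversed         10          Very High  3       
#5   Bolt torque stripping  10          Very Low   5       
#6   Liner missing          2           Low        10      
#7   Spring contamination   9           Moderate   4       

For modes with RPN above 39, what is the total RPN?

RPN = Severity × Occurrence × Detection:
  #1: 2 × 3 × 7 = 42
  #2: 8 × 3 × 4 = 96
  #3: 10 × 8 × 4 = 320
  #4: 3 × 10 × 1 = 30
  #5: 5 × 10 × 9 = 450
  #6: 10 × 2 × 7 = 140
  #7: 4 × 9 × 5 = 180
RPN > 39: #1 (42), #2 (96), #3 (320), #5 (450), #6 (140), #7 (180).
Sum: 42 + 96 + 320 + 450 + 140 + 180 = 1228.

1228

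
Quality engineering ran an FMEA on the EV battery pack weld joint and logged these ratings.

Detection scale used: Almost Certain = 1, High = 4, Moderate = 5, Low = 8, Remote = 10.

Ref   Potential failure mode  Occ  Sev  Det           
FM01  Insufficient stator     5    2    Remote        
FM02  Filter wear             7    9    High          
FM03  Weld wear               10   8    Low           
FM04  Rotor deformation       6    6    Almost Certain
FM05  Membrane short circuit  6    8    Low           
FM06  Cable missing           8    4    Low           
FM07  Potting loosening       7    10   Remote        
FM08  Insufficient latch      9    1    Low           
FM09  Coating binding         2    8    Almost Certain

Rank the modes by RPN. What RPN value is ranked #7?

RPN = Severity × Occurrence × Detection:
  FM01: 2 × 5 × 10 = 100
  FM02: 9 × 7 × 4 = 252
  FM03: 8 × 10 × 8 = 640
  FM04: 6 × 6 × 1 = 36
  FM05: 8 × 6 × 8 = 384
  FM06: 4 × 8 × 8 = 256
  FM07: 10 × 7 × 10 = 700
  FM08: 1 × 9 × 8 = 72
  FM09: 8 × 2 × 1 = 16
Sorted descending: 700, 640, 384, 256, 252, 100, 72, 36, 16.
The seventh-highest RPN is 72 (FM08).

72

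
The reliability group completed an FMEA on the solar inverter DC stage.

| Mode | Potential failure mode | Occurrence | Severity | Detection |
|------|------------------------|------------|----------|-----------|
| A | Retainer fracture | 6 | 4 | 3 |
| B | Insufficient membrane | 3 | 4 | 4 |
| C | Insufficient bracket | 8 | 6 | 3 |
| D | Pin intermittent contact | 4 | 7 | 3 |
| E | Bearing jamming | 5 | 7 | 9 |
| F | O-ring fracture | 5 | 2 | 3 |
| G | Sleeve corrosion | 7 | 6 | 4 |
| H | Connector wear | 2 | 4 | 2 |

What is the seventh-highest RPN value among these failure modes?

RPN = Severity × Occurrence × Detection:
  A: 4 × 6 × 3 = 72
  B: 4 × 3 × 4 = 48
  C: 6 × 8 × 3 = 144
  D: 7 × 4 × 3 = 84
  E: 7 × 5 × 9 = 315
  F: 2 × 5 × 3 = 30
  G: 6 × 7 × 4 = 168
  H: 4 × 2 × 2 = 16
Sorted descending: 315, 168, 144, 84, 72, 48, 30, 16.
The seventh-highest RPN is 30 (F).

30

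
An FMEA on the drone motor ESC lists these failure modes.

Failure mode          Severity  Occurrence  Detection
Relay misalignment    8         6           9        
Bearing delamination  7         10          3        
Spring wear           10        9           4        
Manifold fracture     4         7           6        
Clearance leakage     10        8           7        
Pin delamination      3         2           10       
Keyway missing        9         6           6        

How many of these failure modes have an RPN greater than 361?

2

RPN = Severity × Occurrence × Detection:
  Relay misalignment: 8 × 6 × 9 = 432
  Bearing delamination: 7 × 10 × 3 = 210
  Spring wear: 10 × 9 × 4 = 360
  Manifold fracture: 4 × 7 × 6 = 168
  Clearance leakage: 10 × 8 × 7 = 560
  Pin delamination: 3 × 2 × 10 = 60
  Keyway missing: 9 × 6 × 6 = 324
Modes with RPN > 361: Relay misalignment (432), Clearance leakage (560) → 2.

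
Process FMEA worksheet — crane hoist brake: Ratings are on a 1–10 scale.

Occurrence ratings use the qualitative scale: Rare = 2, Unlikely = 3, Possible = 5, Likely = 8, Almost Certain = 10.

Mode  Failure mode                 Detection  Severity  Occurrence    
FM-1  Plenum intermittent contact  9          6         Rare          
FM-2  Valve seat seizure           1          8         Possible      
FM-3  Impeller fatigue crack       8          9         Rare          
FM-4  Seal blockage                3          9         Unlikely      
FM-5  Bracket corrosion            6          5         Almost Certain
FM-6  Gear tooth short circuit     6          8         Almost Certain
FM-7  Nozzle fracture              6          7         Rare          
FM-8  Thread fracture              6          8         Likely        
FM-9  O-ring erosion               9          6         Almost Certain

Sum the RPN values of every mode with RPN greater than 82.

RPN = Severity × Occurrence × Detection:
  FM-1: 6 × 2 × 9 = 108
  FM-2: 8 × 5 × 1 = 40
  FM-3: 9 × 2 × 8 = 144
  FM-4: 9 × 3 × 3 = 81
  FM-5: 5 × 10 × 6 = 300
  FM-6: 8 × 10 × 6 = 480
  FM-7: 7 × 2 × 6 = 84
  FM-8: 8 × 8 × 6 = 384
  FM-9: 6 × 10 × 9 = 540
RPN > 82: FM-1 (108), FM-3 (144), FM-5 (300), FM-6 (480), FM-7 (84), FM-8 (384), FM-9 (540).
Sum: 108 + 144 + 300 + 480 + 84 + 384 + 540 = 2040.

2040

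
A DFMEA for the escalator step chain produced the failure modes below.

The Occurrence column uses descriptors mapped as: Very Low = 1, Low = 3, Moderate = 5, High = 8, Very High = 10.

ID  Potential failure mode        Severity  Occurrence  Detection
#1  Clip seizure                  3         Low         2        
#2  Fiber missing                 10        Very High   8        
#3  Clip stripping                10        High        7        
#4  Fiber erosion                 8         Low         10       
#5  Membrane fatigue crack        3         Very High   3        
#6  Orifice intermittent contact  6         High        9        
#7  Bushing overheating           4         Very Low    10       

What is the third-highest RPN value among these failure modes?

432

RPN = Severity × Occurrence × Detection:
  #1: 3 × 3 × 2 = 18
  #2: 10 × 10 × 8 = 800
  #3: 10 × 8 × 7 = 560
  #4: 8 × 3 × 10 = 240
  #5: 3 × 10 × 3 = 90
  #6: 6 × 8 × 9 = 432
  #7: 4 × 1 × 10 = 40
Sorted descending: 800, 560, 432, 240, 90, 40, 18.
The third-highest RPN is 432 (#6).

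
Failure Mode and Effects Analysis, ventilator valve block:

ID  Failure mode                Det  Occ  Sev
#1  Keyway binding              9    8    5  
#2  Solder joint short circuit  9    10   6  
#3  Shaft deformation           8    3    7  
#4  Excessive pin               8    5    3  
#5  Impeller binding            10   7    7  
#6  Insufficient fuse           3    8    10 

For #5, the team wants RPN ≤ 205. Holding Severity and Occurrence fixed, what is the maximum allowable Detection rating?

#5: S=7, O=7, D=10 → current RPN = 490.
Fixed product = 49. Need 49 × D ≤ 205, so D ≤ 205/49 = 4.18.
Maximum integer Detection rating = 4 (gives RPN 196; D=5 would give 245 > 205).

4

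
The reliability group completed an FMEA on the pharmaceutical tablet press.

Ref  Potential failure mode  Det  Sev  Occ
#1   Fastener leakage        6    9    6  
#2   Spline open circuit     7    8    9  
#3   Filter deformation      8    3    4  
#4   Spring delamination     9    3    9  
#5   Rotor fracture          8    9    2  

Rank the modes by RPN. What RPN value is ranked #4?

RPN = Severity × Occurrence × Detection:
  #1: 9 × 6 × 6 = 324
  #2: 8 × 9 × 7 = 504
  #3: 3 × 4 × 8 = 96
  #4: 3 × 9 × 9 = 243
  #5: 9 × 2 × 8 = 144
Sorted descending: 504, 324, 243, 144, 96.
The fourth-highest RPN is 144 (#5).

144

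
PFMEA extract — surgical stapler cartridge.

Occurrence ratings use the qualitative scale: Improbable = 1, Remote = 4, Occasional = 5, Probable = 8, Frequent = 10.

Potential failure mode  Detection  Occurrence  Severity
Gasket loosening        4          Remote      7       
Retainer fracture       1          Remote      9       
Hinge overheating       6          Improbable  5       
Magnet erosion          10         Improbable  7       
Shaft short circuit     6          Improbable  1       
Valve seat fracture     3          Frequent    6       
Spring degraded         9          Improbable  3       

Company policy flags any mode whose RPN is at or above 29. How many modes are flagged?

5

RPN = Severity × Occurrence × Detection:
  Gasket loosening: 7 × 4 × 4 = 112
  Retainer fracture: 9 × 4 × 1 = 36
  Hinge overheating: 5 × 1 × 6 = 30
  Magnet erosion: 7 × 1 × 10 = 70
  Shaft short circuit: 1 × 1 × 6 = 6
  Valve seat fracture: 6 × 10 × 3 = 180
  Spring degraded: 3 × 1 × 9 = 27
Modes with RPN ≥ 29: Gasket loosening (112), Retainer fracture (36), Hinge overheating (30), Magnet erosion (70), Valve seat fracture (180) → 5.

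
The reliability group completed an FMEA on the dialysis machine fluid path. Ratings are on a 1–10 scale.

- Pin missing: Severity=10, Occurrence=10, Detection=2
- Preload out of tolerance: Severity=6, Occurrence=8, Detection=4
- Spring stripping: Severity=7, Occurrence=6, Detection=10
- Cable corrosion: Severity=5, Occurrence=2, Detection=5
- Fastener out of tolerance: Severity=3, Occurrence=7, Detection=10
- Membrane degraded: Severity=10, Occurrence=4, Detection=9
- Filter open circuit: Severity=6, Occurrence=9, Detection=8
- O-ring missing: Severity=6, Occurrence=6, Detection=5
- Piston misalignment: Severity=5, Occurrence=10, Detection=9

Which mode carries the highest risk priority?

RPN = Severity × Occurrence × Detection:
  Pin missing: 10 × 10 × 2 = 200
  Preload out of tolerance: 6 × 8 × 4 = 192
  Spring stripping: 7 × 6 × 10 = 420
  Cable corrosion: 5 × 2 × 5 = 50
  Fastener out of tolerance: 3 × 7 × 10 = 210
  Membrane degraded: 10 × 4 × 9 = 360
  Filter open circuit: 6 × 9 × 8 = 432
  O-ring missing: 6 × 6 × 5 = 180
  Piston misalignment: 5 × 10 × 9 = 450
Highest RPN is 450 → Piston misalignment.

Piston misalignment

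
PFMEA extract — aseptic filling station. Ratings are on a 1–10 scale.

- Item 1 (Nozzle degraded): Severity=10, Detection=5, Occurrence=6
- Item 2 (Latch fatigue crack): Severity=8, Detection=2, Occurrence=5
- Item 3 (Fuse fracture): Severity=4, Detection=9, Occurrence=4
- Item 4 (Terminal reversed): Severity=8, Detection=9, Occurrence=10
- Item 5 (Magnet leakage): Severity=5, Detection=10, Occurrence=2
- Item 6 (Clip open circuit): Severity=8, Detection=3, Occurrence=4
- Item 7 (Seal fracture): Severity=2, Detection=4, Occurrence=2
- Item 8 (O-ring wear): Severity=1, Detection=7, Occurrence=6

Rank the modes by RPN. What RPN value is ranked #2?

300

RPN = Severity × Occurrence × Detection:
  Item 1: 10 × 6 × 5 = 300
  Item 2: 8 × 5 × 2 = 80
  Item 3: 4 × 4 × 9 = 144
  Item 4: 8 × 10 × 9 = 720
  Item 5: 5 × 2 × 10 = 100
  Item 6: 8 × 4 × 3 = 96
  Item 7: 2 × 2 × 4 = 16
  Item 8: 1 × 6 × 7 = 42
Sorted descending: 720, 300, 144, 100, 96, 80, 42, 16.
The second-highest RPN is 300 (Item 1).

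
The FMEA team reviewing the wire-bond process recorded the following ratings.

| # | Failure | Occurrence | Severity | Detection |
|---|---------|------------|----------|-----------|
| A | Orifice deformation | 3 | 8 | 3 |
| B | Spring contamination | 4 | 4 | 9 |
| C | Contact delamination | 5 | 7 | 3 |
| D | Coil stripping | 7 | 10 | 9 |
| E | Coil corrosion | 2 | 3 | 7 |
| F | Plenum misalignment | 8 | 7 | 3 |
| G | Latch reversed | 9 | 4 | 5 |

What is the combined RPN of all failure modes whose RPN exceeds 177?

RPN = Severity × Occurrence × Detection:
  A: 8 × 3 × 3 = 72
  B: 4 × 4 × 9 = 144
  C: 7 × 5 × 3 = 105
  D: 10 × 7 × 9 = 630
  E: 3 × 2 × 7 = 42
  F: 7 × 8 × 3 = 168
  G: 4 × 9 × 5 = 180
RPN > 177: D (630), G (180).
Sum: 630 + 180 = 810.

810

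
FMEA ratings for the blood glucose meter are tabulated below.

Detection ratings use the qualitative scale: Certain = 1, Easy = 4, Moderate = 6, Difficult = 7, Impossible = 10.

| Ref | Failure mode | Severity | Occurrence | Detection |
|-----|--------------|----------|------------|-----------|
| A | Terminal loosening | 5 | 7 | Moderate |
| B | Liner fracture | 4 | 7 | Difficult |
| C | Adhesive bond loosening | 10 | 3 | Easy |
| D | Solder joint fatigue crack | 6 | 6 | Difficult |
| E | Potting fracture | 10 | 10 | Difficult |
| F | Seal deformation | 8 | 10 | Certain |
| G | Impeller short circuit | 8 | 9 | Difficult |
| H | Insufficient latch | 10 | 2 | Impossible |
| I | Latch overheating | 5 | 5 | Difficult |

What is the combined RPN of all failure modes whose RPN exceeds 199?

1866

RPN = Severity × Occurrence × Detection:
  A: 5 × 7 × 6 = 210
  B: 4 × 7 × 7 = 196
  C: 10 × 3 × 4 = 120
  D: 6 × 6 × 7 = 252
  E: 10 × 10 × 7 = 700
  F: 8 × 10 × 1 = 80
  G: 8 × 9 × 7 = 504
  H: 10 × 2 × 10 = 200
  I: 5 × 5 × 7 = 175
RPN > 199: A (210), D (252), E (700), G (504), H (200).
Sum: 210 + 252 + 700 + 504 + 200 = 1866.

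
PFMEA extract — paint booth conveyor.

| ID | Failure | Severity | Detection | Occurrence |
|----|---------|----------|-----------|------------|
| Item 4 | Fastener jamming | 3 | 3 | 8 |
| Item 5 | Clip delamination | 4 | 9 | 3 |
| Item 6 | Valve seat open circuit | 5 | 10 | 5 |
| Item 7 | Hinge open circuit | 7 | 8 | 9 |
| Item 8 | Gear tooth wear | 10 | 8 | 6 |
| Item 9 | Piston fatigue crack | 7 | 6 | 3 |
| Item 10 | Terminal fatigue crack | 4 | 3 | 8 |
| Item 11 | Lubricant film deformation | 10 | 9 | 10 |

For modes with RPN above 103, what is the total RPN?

2368

RPN = Severity × Occurrence × Detection:
  Item 4: 3 × 8 × 3 = 72
  Item 5: 4 × 3 × 9 = 108
  Item 6: 5 × 5 × 10 = 250
  Item 7: 7 × 9 × 8 = 504
  Item 8: 10 × 6 × 8 = 480
  Item 9: 7 × 3 × 6 = 126
  Item 10: 4 × 8 × 3 = 96
  Item 11: 10 × 10 × 9 = 900
RPN > 103: Item 5 (108), Item 6 (250), Item 7 (504), Item 8 (480), Item 9 (126), Item 11 (900).
Sum: 108 + 250 + 504 + 480 + 126 + 900 = 2368.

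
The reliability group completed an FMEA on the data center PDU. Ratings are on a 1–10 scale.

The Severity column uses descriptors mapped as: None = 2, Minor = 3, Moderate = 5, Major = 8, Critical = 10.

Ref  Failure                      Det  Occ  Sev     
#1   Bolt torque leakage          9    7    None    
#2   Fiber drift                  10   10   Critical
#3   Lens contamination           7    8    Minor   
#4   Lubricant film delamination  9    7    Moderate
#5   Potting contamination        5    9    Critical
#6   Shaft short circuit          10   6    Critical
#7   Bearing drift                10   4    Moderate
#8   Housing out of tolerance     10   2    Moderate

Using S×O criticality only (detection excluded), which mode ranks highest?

#2

Criticality = Severity × Occurrence:
  #1: 2 × 7 = 14
  #2: 10 × 10 = 100
  #3: 3 × 8 = 24
  #4: 5 × 7 = 35
  #5: 10 × 9 = 90
  #6: 10 × 6 = 60
  #7: 5 × 4 = 20
  #8: 5 × 2 = 10
Highest criticality is 100 → #2.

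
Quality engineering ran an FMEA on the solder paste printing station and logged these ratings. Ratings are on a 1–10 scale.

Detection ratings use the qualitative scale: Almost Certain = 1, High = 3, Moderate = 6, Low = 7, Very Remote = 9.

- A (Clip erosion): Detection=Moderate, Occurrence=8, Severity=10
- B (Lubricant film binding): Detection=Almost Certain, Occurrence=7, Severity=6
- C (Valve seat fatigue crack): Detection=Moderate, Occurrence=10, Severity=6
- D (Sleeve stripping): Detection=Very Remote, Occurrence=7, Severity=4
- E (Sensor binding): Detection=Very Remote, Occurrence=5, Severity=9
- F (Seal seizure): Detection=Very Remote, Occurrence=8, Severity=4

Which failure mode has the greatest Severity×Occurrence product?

A

Criticality = Severity × Occurrence:
  A: 10 × 8 = 80
  B: 6 × 7 = 42
  C: 6 × 10 = 60
  D: 4 × 7 = 28
  E: 9 × 5 = 45
  F: 4 × 8 = 32
Highest criticality is 80 → A.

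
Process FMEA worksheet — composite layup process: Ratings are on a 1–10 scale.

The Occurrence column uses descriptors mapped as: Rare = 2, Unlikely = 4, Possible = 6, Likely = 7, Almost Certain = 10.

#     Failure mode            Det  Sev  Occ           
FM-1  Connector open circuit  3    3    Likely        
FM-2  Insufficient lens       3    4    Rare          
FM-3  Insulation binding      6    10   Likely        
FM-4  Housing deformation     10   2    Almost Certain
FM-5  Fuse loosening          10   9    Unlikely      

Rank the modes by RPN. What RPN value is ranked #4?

63

RPN = Severity × Occurrence × Detection:
  FM-1: 3 × 7 × 3 = 63
  FM-2: 4 × 2 × 3 = 24
  FM-3: 10 × 7 × 6 = 420
  FM-4: 2 × 10 × 10 = 200
  FM-5: 9 × 4 × 10 = 360
Sorted descending: 420, 360, 200, 63, 24.
The fourth-highest RPN is 63 (FM-1).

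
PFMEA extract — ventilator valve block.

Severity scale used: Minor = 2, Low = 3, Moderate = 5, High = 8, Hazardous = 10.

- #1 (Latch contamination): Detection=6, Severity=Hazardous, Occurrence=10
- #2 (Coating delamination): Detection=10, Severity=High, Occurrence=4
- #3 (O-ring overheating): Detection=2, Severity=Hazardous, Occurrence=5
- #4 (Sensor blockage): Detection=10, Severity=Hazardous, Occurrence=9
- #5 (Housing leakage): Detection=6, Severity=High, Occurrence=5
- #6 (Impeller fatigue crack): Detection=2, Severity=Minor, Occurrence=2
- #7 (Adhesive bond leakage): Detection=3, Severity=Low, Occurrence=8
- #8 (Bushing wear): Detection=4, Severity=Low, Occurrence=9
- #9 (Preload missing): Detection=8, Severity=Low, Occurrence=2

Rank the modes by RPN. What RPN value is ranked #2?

RPN = Severity × Occurrence × Detection:
  #1: 10 × 10 × 6 = 600
  #2: 8 × 4 × 10 = 320
  #3: 10 × 5 × 2 = 100
  #4: 10 × 9 × 10 = 900
  #5: 8 × 5 × 6 = 240
  #6: 2 × 2 × 2 = 8
  #7: 3 × 8 × 3 = 72
  #8: 3 × 9 × 4 = 108
  #9: 3 × 2 × 8 = 48
Sorted descending: 900, 600, 320, 240, 108, 100, 72, 48, 8.
The second-highest RPN is 600 (#1).

600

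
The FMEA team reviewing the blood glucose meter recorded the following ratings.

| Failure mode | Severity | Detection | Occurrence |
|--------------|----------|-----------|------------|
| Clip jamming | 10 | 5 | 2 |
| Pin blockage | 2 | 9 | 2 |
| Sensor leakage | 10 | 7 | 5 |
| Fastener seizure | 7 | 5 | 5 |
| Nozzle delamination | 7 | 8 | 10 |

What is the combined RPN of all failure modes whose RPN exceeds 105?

RPN = Severity × Occurrence × Detection:
  Clip jamming: 10 × 2 × 5 = 100
  Pin blockage: 2 × 2 × 9 = 36
  Sensor leakage: 10 × 5 × 7 = 350
  Fastener seizure: 7 × 5 × 5 = 175
  Nozzle delamination: 7 × 10 × 8 = 560
RPN > 105: Sensor leakage (350), Fastener seizure (175), Nozzle delamination (560).
Sum: 350 + 175 + 560 = 1085.

1085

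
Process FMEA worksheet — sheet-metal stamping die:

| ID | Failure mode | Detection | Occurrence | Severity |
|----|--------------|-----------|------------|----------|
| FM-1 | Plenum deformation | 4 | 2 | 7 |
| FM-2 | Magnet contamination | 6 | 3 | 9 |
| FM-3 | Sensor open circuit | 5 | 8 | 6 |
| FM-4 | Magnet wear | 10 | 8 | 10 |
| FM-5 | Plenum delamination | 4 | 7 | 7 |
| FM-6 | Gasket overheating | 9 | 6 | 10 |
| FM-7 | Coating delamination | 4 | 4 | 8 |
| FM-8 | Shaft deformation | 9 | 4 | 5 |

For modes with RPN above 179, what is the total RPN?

RPN = Severity × Occurrence × Detection:
  FM-1: 7 × 2 × 4 = 56
  FM-2: 9 × 3 × 6 = 162
  FM-3: 6 × 8 × 5 = 240
  FM-4: 10 × 8 × 10 = 800
  FM-5: 7 × 7 × 4 = 196
  FM-6: 10 × 6 × 9 = 540
  FM-7: 8 × 4 × 4 = 128
  FM-8: 5 × 4 × 9 = 180
RPN > 179: FM-3 (240), FM-4 (800), FM-5 (196), FM-6 (540), FM-8 (180).
Sum: 240 + 800 + 196 + 540 + 180 = 1956.

1956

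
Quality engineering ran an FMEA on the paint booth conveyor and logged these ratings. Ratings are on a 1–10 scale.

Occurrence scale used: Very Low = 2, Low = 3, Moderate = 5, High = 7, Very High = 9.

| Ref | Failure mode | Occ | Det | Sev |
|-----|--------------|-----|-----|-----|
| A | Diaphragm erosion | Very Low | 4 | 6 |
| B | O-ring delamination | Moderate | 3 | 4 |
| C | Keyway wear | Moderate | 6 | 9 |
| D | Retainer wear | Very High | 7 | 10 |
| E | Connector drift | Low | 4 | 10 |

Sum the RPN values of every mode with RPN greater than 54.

1080

RPN = Severity × Occurrence × Detection:
  A: 6 × 2 × 4 = 48
  B: 4 × 5 × 3 = 60
  C: 9 × 5 × 6 = 270
  D: 10 × 9 × 7 = 630
  E: 10 × 3 × 4 = 120
RPN > 54: B (60), C (270), D (630), E (120).
Sum: 60 + 270 + 630 + 120 = 1080.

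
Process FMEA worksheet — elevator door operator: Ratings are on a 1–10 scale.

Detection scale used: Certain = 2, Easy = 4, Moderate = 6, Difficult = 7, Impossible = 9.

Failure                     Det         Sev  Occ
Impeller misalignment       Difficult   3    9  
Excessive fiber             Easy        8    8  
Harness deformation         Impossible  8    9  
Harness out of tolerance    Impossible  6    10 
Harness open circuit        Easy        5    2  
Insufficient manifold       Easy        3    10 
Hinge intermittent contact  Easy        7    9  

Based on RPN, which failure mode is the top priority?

Harness deformation

RPN = Severity × Occurrence × Detection:
  Impeller misalignment: 3 × 9 × 7 = 189
  Excessive fiber: 8 × 8 × 4 = 256
  Harness deformation: 8 × 9 × 9 = 648
  Harness out of tolerance: 6 × 10 × 9 = 540
  Harness open circuit: 5 × 2 × 4 = 40
  Insufficient manifold: 3 × 10 × 4 = 120
  Hinge intermittent contact: 7 × 9 × 4 = 252
Highest RPN is 648 → Harness deformation.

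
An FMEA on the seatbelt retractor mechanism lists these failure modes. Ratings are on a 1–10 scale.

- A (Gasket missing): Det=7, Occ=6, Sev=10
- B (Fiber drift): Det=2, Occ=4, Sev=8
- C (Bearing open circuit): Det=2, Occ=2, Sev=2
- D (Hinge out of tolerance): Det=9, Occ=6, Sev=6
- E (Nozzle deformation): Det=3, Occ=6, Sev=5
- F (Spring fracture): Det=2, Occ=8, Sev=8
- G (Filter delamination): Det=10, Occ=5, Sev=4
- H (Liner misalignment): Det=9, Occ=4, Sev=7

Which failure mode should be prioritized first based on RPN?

A

RPN = Severity × Occurrence × Detection:
  A: 10 × 6 × 7 = 420
  B: 8 × 4 × 2 = 64
  C: 2 × 2 × 2 = 8
  D: 6 × 6 × 9 = 324
  E: 5 × 6 × 3 = 90
  F: 8 × 8 × 2 = 128
  G: 4 × 5 × 10 = 200
  H: 7 × 4 × 9 = 252
Highest RPN is 420 → A.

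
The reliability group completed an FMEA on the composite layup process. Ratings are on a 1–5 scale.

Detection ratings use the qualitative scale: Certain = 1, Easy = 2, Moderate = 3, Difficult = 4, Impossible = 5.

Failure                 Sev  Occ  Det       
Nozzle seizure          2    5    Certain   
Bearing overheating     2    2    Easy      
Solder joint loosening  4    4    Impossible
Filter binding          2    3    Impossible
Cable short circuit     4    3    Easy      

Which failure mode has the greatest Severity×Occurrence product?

Criticality = Severity × Occurrence:
  Nozzle seizure: 2 × 5 = 10
  Bearing overheating: 2 × 2 = 4
  Solder joint loosening: 4 × 4 = 16
  Filter binding: 2 × 3 = 6
  Cable short circuit: 4 × 3 = 12
Highest criticality is 16 → Solder joint loosening.

Solder joint loosening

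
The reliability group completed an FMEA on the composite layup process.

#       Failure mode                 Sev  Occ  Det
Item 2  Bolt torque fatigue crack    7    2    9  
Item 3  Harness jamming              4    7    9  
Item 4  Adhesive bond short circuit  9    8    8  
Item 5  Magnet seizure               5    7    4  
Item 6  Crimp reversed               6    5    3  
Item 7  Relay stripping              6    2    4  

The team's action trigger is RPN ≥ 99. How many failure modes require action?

RPN = Severity × Occurrence × Detection:
  Item 2: 7 × 2 × 9 = 126
  Item 3: 4 × 7 × 9 = 252
  Item 4: 9 × 8 × 8 = 576
  Item 5: 5 × 7 × 4 = 140
  Item 6: 6 × 5 × 3 = 90
  Item 7: 6 × 2 × 4 = 48
Modes with RPN ≥ 99: Item 2 (126), Item 3 (252), Item 4 (576), Item 5 (140) → 4.

4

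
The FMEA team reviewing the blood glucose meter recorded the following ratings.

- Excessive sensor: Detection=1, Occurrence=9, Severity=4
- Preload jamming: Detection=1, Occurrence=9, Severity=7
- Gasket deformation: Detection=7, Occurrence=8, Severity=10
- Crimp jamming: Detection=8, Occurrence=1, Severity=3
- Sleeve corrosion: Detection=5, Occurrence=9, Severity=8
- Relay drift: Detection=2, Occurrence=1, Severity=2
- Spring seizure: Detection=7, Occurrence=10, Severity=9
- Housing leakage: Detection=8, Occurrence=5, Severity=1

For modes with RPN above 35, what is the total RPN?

1689

RPN = Severity × Occurrence × Detection:
  Excessive sensor: 4 × 9 × 1 = 36
  Preload jamming: 7 × 9 × 1 = 63
  Gasket deformation: 10 × 8 × 7 = 560
  Crimp jamming: 3 × 1 × 8 = 24
  Sleeve corrosion: 8 × 9 × 5 = 360
  Relay drift: 2 × 1 × 2 = 4
  Spring seizure: 9 × 10 × 7 = 630
  Housing leakage: 1 × 5 × 8 = 40
RPN > 35: Excessive sensor (36), Preload jamming (63), Gasket deformation (560), Sleeve corrosion (360), Spring seizure (630), Housing leakage (40).
Sum: 36 + 63 + 560 + 360 + 630 + 40 = 1689.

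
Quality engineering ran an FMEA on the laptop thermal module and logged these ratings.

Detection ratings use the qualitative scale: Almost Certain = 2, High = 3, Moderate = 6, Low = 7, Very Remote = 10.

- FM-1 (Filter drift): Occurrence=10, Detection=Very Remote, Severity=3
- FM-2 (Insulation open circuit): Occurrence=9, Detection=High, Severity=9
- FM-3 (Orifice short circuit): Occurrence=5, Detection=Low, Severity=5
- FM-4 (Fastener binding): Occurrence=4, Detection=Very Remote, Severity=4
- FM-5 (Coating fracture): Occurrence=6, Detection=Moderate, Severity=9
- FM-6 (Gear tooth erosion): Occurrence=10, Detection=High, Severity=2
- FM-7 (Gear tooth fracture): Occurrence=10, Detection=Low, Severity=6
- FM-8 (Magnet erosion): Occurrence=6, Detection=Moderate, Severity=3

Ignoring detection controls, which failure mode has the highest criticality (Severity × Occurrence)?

FM-2

Criticality = Severity × Occurrence:
  FM-1: 3 × 10 = 30
  FM-2: 9 × 9 = 81
  FM-3: 5 × 5 = 25
  FM-4: 4 × 4 = 16
  FM-5: 9 × 6 = 54
  FM-6: 2 × 10 = 20
  FM-7: 6 × 10 = 60
  FM-8: 3 × 6 = 18
Highest criticality is 81 → FM-2.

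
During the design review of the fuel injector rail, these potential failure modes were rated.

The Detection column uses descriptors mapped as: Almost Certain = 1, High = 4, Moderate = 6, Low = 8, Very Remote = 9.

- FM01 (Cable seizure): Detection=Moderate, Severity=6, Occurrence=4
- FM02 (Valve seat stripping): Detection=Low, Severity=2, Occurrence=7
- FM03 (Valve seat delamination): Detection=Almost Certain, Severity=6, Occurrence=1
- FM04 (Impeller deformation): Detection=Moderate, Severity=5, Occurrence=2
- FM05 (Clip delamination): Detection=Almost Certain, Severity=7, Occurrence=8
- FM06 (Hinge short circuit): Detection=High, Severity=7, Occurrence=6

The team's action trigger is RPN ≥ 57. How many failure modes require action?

4

RPN = Severity × Occurrence × Detection:
  FM01: 6 × 4 × 6 = 144
  FM02: 2 × 7 × 8 = 112
  FM03: 6 × 1 × 1 = 6
  FM04: 5 × 2 × 6 = 60
  FM05: 7 × 8 × 1 = 56
  FM06: 7 × 6 × 4 = 168
Modes with RPN ≥ 57: FM01 (144), FM02 (112), FM04 (60), FM06 (168) → 4.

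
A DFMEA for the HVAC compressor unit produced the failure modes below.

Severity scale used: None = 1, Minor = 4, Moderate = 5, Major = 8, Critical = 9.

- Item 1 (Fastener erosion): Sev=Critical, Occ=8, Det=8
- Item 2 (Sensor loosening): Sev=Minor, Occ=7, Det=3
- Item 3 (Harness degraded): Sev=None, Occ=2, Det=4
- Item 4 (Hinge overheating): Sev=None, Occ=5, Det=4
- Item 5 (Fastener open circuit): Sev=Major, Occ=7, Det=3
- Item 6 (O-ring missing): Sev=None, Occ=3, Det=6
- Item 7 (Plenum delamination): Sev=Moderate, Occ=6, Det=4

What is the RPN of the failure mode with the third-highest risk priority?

RPN = Severity × Occurrence × Detection:
  Item 1: 9 × 8 × 8 = 576
  Item 2: 4 × 7 × 3 = 84
  Item 3: 1 × 2 × 4 = 8
  Item 4: 1 × 5 × 4 = 20
  Item 5: 8 × 7 × 3 = 168
  Item 6: 1 × 3 × 6 = 18
  Item 7: 5 × 6 × 4 = 120
Sorted descending: 576, 168, 120, 84, 20, 18, 8.
The third-highest RPN is 120 (Item 7).

120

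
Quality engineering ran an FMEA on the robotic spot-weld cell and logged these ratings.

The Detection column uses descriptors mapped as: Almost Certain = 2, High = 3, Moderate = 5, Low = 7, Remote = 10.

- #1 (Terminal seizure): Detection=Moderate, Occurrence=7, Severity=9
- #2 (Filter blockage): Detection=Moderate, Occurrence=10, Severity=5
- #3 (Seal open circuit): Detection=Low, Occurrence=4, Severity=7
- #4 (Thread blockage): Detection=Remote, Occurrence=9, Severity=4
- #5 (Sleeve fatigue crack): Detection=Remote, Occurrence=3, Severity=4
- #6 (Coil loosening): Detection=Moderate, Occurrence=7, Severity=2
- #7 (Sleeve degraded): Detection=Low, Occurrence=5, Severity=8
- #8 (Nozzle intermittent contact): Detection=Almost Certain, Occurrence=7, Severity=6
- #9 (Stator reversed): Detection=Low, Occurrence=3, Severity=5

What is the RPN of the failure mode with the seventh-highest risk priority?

RPN = Severity × Occurrence × Detection:
  #1: 9 × 7 × 5 = 315
  #2: 5 × 10 × 5 = 250
  #3: 7 × 4 × 7 = 196
  #4: 4 × 9 × 10 = 360
  #5: 4 × 3 × 10 = 120
  #6: 2 × 7 × 5 = 70
  #7: 8 × 5 × 7 = 280
  #8: 6 × 7 × 2 = 84
  #9: 5 × 3 × 7 = 105
Sorted descending: 360, 315, 280, 250, 196, 120, 105, 84, 70.
The seventh-highest RPN is 105 (#9).

105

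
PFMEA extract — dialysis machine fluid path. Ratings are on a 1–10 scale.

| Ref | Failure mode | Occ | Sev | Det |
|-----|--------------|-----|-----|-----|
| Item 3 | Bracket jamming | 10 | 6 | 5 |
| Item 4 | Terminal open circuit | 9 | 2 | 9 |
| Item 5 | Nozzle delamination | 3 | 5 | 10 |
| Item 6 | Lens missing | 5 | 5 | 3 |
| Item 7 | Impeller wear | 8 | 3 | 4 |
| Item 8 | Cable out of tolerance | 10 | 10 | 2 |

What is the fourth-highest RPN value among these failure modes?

150

RPN = Severity × Occurrence × Detection:
  Item 3: 6 × 10 × 5 = 300
  Item 4: 2 × 9 × 9 = 162
  Item 5: 5 × 3 × 10 = 150
  Item 6: 5 × 5 × 3 = 75
  Item 7: 3 × 8 × 4 = 96
  Item 8: 10 × 10 × 2 = 200
Sorted descending: 300, 200, 162, 150, 96, 75.
The fourth-highest RPN is 150 (Item 5).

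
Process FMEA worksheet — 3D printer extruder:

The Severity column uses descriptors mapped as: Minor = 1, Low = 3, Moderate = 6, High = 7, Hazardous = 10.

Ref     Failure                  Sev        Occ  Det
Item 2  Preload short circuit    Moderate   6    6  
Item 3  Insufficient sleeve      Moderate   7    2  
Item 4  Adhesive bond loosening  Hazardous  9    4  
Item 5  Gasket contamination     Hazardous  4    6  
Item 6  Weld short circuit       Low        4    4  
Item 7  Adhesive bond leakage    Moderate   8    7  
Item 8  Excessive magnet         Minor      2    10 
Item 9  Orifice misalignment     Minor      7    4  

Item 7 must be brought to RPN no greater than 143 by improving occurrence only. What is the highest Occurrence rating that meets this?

3

Item 7: S=6, O=8, D=7 → current RPN = 336.
Fixed product = 42. Need 42 × O ≤ 143, so O ≤ 143/42 = 3.40.
Maximum integer Occurrence rating = 3 (gives RPN 126; O=4 would give 168 > 143).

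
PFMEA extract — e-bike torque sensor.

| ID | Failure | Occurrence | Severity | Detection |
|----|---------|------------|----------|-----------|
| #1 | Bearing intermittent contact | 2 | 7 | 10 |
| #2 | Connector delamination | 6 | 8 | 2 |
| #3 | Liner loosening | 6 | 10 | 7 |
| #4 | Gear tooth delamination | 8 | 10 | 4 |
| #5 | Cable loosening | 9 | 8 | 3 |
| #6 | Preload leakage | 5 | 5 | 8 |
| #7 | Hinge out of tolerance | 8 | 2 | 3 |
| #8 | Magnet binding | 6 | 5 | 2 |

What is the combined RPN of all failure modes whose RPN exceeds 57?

1452

RPN = Severity × Occurrence × Detection:
  #1: 7 × 2 × 10 = 140
  #2: 8 × 6 × 2 = 96
  #3: 10 × 6 × 7 = 420
  #4: 10 × 8 × 4 = 320
  #5: 8 × 9 × 3 = 216
  #6: 5 × 5 × 8 = 200
  #7: 2 × 8 × 3 = 48
  #8: 5 × 6 × 2 = 60
RPN > 57: #1 (140), #2 (96), #3 (420), #4 (320), #5 (216), #6 (200), #8 (60).
Sum: 140 + 96 + 420 + 320 + 216 + 200 + 60 = 1452.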